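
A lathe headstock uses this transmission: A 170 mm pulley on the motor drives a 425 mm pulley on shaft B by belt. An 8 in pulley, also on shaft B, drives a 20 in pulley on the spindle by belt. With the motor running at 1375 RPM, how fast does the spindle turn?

Belt: ratio = 425/170 = 2.5, so shaft B turns at 1375 / 2.5 = 550 RPM.
Belt: ratio = 20/8 = 2.5, so the spindle turns at 550 / 2.5 = 220 RPM.

220 RPM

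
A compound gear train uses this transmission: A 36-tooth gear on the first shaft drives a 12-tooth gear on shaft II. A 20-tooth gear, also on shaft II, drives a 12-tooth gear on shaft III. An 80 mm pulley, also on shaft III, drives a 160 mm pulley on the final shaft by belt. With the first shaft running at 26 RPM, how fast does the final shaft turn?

Gear mesh: ratio = 12/36 = 0.33333, so shaft II turns at 26 / 0.33333 = 78 RPM.
Gear mesh: ratio = 12/20 = 0.6, so shaft III turns at 78 / 0.6 = 130 RPM.
Belt: ratio = 160/80 = 2, so the final shaft turns at 130 / 2 = 65 RPM.

65 RPM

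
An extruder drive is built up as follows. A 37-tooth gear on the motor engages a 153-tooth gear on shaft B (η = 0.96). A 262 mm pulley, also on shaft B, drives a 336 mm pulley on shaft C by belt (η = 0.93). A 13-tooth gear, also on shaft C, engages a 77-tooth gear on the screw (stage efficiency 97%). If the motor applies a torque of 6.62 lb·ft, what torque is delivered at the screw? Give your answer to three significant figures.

Gear mesh: ratio = 153/37 = 4.1351; torque at shaft B = 6.62 × 4.1351 × 0.96 = 26.28 lb·ft.
Belt: ratio = 336/262 = 1.2824; torque at shaft C = 26.28 × 1.2824 × 0.93 = 31.343 lb·ft.
Gear mesh: ratio = 77/13 = 5.9231; torque at the screw = 31.343 × 5.9231 × 0.97 = 180.08 lb·ft.

180 lb·ft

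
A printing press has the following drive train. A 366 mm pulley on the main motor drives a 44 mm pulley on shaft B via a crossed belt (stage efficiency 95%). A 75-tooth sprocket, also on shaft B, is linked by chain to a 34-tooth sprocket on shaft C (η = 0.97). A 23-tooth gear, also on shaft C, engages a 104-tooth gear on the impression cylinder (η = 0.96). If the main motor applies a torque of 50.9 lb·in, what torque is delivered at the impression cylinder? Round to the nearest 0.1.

After the belt (44/366): 50.9 × 0.12022 × 0.95 = 5.8132 lb·in
After the chain (34/75): 5.8132 × 0.45333 × 0.97 = 2.5562 lb·in
After the gear mesh (104/23): 2.5562 × 4.5217 × 0.96 = 11.096 lb·in

11.1 lb·in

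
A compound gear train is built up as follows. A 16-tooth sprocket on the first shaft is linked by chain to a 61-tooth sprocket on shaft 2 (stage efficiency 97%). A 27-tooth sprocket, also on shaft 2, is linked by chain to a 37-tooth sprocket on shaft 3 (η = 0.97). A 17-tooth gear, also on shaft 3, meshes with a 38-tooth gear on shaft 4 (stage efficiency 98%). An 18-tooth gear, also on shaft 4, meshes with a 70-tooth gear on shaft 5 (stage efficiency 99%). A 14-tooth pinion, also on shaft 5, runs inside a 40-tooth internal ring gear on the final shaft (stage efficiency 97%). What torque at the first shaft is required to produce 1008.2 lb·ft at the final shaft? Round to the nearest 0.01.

Overall ratio R = 3.8125 × 1.3704 × 2.2353 × 3.8889 × 2.8571 = 129.76; overall efficiency η = 0.97 × 0.97 × 0.98 × 0.99 × 0.97 = 0.8855.
Input torque = output torque / (R × η) = 1008.2 / (129.76 × 0.8855) = 8.7747 lb·ft.

8.77 lb·ft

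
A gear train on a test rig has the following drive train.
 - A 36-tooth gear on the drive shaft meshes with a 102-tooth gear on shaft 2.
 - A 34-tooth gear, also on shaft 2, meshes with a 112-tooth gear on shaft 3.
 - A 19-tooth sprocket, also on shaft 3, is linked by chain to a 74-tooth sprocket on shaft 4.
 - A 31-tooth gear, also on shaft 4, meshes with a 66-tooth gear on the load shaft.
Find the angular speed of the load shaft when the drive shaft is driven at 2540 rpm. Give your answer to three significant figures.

the drive shaft → shaft 2 (gear mesh, 102/36): 2540 ÷ 2.8333 = 896.47 rpm
shaft 2 → shaft 3 (gear mesh, 112/34): 896.47 ÷ 3.2941 = 272.14 rpm
shaft 3 → shaft 4 (chain, 74/19): 272.14 ÷ 3.8947 = 69.875 rpm
shaft 4 → the load shaft (gear mesh, 66/31): 69.875 ÷ 2.129 = 32.82 rpm

32.8 rpm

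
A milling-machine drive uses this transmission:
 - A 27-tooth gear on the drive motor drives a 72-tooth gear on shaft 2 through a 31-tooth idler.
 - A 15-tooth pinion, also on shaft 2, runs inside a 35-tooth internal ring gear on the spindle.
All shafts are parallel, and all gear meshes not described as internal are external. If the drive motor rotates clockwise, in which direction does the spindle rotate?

clockwise

the drive motor → shaft 2: driver → idler → driven is 2 external meshes, 2 reversals → CW.
shaft 2 → the spindle: internal mesh, same direction → CW.
2 reversals in total — an even number — so the spindle turns the same way as the drive motor.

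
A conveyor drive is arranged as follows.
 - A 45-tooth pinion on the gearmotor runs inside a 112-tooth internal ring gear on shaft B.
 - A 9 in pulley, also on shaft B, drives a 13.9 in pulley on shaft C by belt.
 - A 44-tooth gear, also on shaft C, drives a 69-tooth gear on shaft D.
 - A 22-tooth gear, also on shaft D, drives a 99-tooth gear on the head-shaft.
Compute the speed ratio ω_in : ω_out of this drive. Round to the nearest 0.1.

27.1

Each stage contributes driven/driver: internal gear 112/45 = 2.4889, belt 13.9/9 = 1.5444, gear mesh 69/44 = 1.5682, gear mesh 99/22 = 4.5.
Overall: 2.4889 × 1.5444 × 1.5682 × 4.5 = 27.126.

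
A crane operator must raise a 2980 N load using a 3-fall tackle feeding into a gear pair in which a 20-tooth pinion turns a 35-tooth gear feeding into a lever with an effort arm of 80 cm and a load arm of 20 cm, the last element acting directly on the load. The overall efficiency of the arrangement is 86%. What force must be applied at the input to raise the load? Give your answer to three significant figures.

Block-and-tackle MA = number of supporting rope parts = 3.
Gear pair MA = 35/20 = 1.75.
Lever MA = effort arm / load arm = 80/20 = 4.
Combined ideal MA = 3 × 1.75 × 4 = 21.
Actual MA = 21 × 0.86 = 18.06.
Effort = load / actual MA = 2980 / 18.06 = 165.01 N.

165 N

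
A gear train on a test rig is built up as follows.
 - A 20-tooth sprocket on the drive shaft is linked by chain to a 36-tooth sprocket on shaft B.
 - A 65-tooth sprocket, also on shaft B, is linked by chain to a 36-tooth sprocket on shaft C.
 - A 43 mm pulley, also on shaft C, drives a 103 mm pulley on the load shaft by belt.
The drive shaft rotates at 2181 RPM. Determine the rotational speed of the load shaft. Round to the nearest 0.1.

the drive shaft → shaft B (chain, 36/20): 2181 ÷ 1.8 = 1211.7 RPM
shaft B → shaft C (chain, 36/65): 1211.7 ÷ 0.55385 = 2187.7 RPM
shaft C → the load shaft (belt, 103/43): 2187.7 ÷ 2.3953 = 913.32 RPM

913.3 RPM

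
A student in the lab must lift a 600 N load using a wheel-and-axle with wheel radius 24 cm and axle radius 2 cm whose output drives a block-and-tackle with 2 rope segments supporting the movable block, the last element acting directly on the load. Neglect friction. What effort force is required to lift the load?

Wheel-and-axle MA = R/r = 24/2 = 12.
Block-and-tackle MA = number of supporting rope parts = 2.
Combined ideal MA = 12 × 2 = 24.
Effort = load / MA = 600 / 24 = 25 N.

25 N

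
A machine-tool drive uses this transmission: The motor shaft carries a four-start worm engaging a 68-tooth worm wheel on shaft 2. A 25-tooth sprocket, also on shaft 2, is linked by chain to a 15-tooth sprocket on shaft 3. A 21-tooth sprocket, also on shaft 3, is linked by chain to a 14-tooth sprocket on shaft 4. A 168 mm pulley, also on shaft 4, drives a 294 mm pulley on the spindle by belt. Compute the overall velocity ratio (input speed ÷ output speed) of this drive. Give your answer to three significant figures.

11.9

Each stage contributes driven/driver: worm 68/4 = 17, chain 15/25 = 0.6, chain 14/21 = 0.66667, belt 294/168 = 1.75.
Overall: 17 × 0.6 × 0.66667 × 1.75 = 11.9.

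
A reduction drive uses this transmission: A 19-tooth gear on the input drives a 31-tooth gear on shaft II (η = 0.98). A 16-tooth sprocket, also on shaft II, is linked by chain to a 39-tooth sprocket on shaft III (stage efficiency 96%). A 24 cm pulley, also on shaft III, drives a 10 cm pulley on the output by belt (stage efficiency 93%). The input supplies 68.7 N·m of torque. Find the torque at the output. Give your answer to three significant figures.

gear mesh 31/19 = 1.6316 → τ = 68.7·1.6316·0.98 = 109.85 N·m
chain 39/16 = 2.4375 → τ = 109.85·2.4375·0.96 = 257.04 N·m
belt 10/24 = 0.41667 → τ = 257.04·0.41667·0.93 = 99.604 N·m

99.6 N·m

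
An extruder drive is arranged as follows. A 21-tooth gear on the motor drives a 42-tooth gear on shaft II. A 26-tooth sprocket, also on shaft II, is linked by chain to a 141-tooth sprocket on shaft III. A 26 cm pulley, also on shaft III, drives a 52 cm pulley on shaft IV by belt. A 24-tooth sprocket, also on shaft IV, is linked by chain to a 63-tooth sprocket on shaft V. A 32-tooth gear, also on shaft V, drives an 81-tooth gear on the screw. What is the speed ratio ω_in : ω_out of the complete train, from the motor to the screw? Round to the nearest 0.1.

Each stage contributes driven/driver: gear mesh 42/21 = 2, chain 141/26 = 5.4231, belt 52/26 = 2, chain 63/24 = 2.625, gear mesh 81/32 = 2.5312.
Overall: 2 × 5.4231 × 2 × 2.625 × 2.5312 = 144.14.

144.1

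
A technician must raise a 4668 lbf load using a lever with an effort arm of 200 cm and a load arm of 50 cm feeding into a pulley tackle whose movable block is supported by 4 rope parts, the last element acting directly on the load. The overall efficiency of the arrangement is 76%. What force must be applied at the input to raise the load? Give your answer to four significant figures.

Lever MA = effort arm / load arm = 200/50 = 4.
Block-and-tackle MA = number of supporting rope parts = 4.
Combined ideal MA = 4 × 4 = 16.
Actual MA = 16 × 0.76 = 12.16.
Effort = load / actual MA = 4668 / 12.16 = 383.88 lbf.

383.9 lbf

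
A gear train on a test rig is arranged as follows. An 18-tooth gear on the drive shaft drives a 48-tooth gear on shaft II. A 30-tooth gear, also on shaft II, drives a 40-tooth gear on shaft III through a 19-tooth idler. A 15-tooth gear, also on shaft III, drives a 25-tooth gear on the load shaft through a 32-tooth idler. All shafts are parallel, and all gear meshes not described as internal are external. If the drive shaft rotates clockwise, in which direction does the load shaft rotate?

the drive shaft → shaft II: external mesh, 1 reversal → CCW.
shaft II → shaft III: driver → idler → driven is 2 external meshes, 2 reversals → CCW.
shaft III → the load shaft: driver → idler → driven is 2 external meshes, 2 reversals → CCW.
5 reversals in total — an odd number — so the load shaft turns opposite to the drive shaft.

counterclockwise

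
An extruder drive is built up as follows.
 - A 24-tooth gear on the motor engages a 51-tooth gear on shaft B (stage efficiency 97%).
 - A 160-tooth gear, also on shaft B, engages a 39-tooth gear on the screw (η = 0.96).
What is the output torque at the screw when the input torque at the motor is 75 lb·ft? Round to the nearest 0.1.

36.2 lb·ft

After the gear mesh (51/24): 75 × 2.125 × 0.97 = 154.59 lb·ft
After the gear mesh (39/160): 154.59 × 0.24375 × 0.96 = 36.175 lb·ft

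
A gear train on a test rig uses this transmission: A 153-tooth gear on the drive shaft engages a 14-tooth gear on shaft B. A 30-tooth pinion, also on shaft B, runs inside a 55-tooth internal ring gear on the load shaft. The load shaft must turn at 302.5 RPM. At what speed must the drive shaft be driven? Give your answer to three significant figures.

50.7 RPM

Overall ratio R = 0.091503 × 1.8333 = 0.16776.
Required input speed = output speed × R = 302.5 × 0.16776 = 50.746 RPM.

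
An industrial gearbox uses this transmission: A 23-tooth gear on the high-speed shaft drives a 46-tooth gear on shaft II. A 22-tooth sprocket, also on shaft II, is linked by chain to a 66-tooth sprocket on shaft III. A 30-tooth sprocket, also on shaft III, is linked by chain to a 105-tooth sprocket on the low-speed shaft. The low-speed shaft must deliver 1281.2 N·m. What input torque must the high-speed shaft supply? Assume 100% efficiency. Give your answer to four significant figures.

Overall ratio R = 2 × 3 × 3.5 = 21.
Input torque = output torque / R = 1281.2 / 21 = 61.01 N·m.

61.01 N·m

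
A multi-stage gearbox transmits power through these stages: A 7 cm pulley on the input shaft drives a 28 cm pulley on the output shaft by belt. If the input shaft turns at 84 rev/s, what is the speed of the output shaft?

21 rev/s

the input shaft → the output shaft (belt, 28/7): 84 ÷ 4 = 21 rev/s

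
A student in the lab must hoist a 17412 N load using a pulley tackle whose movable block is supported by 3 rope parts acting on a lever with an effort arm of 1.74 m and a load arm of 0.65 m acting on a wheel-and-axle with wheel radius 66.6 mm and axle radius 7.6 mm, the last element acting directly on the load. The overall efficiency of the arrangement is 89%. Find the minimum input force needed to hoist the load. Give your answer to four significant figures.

Block-and-tackle MA = number of supporting rope parts = 3.
Lever MA = effort arm / load arm = 1.74/0.65 = 2.6769.
Wheel-and-axle MA = R/r = 66.6/7.6 = 8.7632.
Combined ideal MA = 3 × 2.6769 × 8.7632 = 70.375.
Actual MA = 70.375 × 0.89 = 62.634.
Effort = load / actual MA = 17412 / 62.634 = 278 N.

278.0 N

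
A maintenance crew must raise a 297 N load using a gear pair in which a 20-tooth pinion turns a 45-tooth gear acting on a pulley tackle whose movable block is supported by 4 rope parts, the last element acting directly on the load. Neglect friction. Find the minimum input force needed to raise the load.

33 N

Gear pair MA = 45/20 = 2.25.
Block-and-tackle MA = number of supporting rope parts = 4.
Combined ideal MA = 2.25 × 4 = 9.
Effort = load / MA = 297 / 9 = 33 N.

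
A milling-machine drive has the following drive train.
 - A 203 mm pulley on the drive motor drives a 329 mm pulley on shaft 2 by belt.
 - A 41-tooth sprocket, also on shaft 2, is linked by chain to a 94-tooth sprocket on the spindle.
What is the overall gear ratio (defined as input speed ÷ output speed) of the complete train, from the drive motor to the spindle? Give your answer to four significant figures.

Each stage contributes driven/driver: belt 329/203 = 1.6207, chain 94/41 = 2.2927.
Overall: 1.6207 × 2.2927 = 3.7157.

3.716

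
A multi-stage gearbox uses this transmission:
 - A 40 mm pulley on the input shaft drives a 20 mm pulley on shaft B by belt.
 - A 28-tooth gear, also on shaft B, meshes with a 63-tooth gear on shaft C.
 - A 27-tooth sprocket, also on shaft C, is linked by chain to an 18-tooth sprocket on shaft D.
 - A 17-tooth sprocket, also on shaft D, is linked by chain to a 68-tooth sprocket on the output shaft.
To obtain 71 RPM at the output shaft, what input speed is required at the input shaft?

213 RPM

Overall ratio R = 0.5 × 2.25 × 0.66667 × 4 = 3.
Required input speed = output speed × R = 71 × 3 = 213 RPM.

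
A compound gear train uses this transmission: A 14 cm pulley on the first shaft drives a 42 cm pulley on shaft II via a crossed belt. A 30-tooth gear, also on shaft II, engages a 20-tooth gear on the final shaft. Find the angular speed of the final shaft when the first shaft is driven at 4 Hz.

2 Hz

Belt: ratio = 42/14 = 3, so shaft II turns at 4 / 3 = 1.3333 Hz.
Gear mesh: ratio = 20/30 = 0.66667, so the final shaft turns at 1.3333 / 0.66667 = 2 Hz.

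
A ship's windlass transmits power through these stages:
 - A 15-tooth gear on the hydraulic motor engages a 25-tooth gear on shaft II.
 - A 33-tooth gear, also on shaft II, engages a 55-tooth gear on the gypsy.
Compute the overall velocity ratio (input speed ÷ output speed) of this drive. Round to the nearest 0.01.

2.78

Each stage contributes driven/driver: gear mesh 25/15 = 1.6667, gear mesh 55/33 = 1.6667.
Overall: 1.6667 × 1.6667 = 2.7778.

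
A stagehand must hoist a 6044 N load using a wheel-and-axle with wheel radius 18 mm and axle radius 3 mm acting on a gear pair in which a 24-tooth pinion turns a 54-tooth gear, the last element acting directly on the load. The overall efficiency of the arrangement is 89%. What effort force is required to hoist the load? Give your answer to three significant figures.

503 N

Wheel-and-axle MA = R/r = 18/3 = 6.
Gear pair MA = 54/24 = 2.25.
Combined ideal MA = 6 × 2.25 = 13.5.
Actual MA = 13.5 × 0.89 = 12.015.
Effort = load / actual MA = 6044 / 12.015 = 503.04 N.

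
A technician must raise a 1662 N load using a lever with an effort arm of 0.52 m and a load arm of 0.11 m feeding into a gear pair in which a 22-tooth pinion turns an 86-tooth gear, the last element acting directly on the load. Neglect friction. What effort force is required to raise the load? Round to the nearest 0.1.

Lever MA = effort arm / load arm = 0.52/0.11 = 4.7273.
Gear pair MA = 86/22 = 3.9091.
Combined ideal MA = 4.7273 × 3.9091 = 18.479.
Effort = load / MA = 1662 / 18.479 = 89.938 N.

89.9 N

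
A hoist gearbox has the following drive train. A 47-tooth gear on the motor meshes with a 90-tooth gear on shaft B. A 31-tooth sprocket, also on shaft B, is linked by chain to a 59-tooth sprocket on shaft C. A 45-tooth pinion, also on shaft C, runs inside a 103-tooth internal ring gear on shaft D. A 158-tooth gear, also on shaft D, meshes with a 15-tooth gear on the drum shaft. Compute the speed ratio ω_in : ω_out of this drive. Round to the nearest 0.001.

Each stage contributes driven/driver: gear mesh 90/47 = 1.9149, chain 59/31 = 1.9032, internal gear 103/45 = 2.2889, gear mesh 15/158 = 0.094937.
Overall: 1.9149 × 1.9032 × 2.2889 × 0.094937 = 0.79194.

0.792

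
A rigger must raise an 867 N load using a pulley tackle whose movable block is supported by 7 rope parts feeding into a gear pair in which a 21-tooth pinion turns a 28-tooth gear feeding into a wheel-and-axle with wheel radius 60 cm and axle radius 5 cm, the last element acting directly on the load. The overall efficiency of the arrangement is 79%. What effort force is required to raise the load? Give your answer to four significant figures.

9.799 N

Block-and-tackle MA = number of supporting rope parts = 7.
Gear pair MA = 28/21 = 1.3333.
Wheel-and-axle MA = R/r = 60/5 = 12.
Combined ideal MA = 7 × 1.3333 × 12 = 112.
Actual MA = 112 × 0.79 = 88.48.
Effort = load / actual MA = 867 / 88.48 = 9.7988 N.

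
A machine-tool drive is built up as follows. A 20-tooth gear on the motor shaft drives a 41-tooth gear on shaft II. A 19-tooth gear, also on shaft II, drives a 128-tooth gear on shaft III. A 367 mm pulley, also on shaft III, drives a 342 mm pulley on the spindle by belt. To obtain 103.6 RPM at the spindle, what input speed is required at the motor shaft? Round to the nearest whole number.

Overall ratio R = 2.05 × 6.7368 × 0.93188 = 12.87.
Required input speed = output speed × R = 103.6 × 12.87 = 1333.3 RPM.

1333 RPM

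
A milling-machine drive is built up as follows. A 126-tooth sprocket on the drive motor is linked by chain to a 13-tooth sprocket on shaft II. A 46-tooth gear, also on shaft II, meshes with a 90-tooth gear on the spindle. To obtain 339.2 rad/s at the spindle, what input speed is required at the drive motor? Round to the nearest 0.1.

68.5 rad/s

Overall ratio R = 0.10317 × 1.9565 = 0.20186.
Required input speed = output speed × R = 339.2 × 0.20186 = 68.472 rad/s.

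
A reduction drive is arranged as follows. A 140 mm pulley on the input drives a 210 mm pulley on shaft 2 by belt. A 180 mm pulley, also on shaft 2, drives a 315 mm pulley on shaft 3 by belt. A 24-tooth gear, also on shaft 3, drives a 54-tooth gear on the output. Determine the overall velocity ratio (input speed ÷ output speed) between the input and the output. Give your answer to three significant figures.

5.91

Each stage contributes driven/driver: belt 210/140 = 1.5, belt 315/180 = 1.75, gear mesh 54/24 = 2.25.
Overall: 1.5 × 1.75 × 2.25 = 5.9062.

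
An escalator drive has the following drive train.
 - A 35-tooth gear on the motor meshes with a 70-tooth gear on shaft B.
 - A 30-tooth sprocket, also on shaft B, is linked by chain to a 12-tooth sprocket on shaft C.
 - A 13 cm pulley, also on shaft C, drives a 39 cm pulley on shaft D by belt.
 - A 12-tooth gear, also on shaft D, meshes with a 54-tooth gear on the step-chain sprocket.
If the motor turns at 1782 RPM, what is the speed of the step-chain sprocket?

165 RPM

Gear mesh: ratio = 70/35 = 2, so shaft B turns at 1782 / 2 = 891 RPM.
Chain: ratio = 12/30 = 0.4, so shaft C turns at 891 / 0.4 = 2227.5 RPM.
Belt: ratio = 39/13 = 3, so shaft D turns at 2227.5 / 3 = 742.5 RPM.
Gear mesh: ratio = 54/12 = 4.5, so the step-chain sprocket turns at 742.5 / 4.5 = 165 RPM.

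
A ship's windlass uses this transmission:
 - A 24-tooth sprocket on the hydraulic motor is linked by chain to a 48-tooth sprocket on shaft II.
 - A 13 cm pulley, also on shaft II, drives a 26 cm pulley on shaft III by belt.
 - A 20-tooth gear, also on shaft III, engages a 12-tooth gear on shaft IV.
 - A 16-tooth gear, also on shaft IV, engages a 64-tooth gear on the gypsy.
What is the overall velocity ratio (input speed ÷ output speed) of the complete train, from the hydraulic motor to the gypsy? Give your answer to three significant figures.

Each stage contributes driven/driver: chain 48/24 = 2, belt 26/13 = 2, gear mesh 12/20 = 0.6, gear mesh 64/16 = 4.
Overall: 2 × 2 × 0.6 × 4 = 9.6.

9.60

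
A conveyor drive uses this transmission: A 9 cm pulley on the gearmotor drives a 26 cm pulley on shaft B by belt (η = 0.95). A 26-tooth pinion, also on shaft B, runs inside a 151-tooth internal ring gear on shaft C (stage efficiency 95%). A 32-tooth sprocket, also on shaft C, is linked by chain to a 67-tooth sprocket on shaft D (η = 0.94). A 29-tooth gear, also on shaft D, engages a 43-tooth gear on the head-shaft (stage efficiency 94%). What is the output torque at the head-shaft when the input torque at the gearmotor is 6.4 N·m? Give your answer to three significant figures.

Belt: ratio = 26/9 = 2.8889; torque at shaft B = 6.4 × 2.8889 × 0.95 = 17.564 N·m.
Internal gear: ratio = 151/26 = 5.8077; torque at shaft C = 17.564 × 5.8077 × 0.95 = 96.908 N·m.
Chain: ratio = 67/32 = 2.0938; torque at shaft D = 96.908 × 2.0938 × 0.94 = 190.73 N·m.
Gear mesh: ratio = 43/29 = 1.4828; torque at the head-shaft = 190.73 × 1.4828 × 0.94 = 265.84 N·m.

266 N·m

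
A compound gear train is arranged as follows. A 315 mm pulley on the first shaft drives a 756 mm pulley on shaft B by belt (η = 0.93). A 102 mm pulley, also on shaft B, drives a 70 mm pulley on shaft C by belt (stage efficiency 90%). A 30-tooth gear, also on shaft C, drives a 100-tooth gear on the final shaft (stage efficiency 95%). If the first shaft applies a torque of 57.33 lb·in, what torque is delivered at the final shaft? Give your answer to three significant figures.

After the belt (756/315): 57.33 × 2.4 × 0.93 = 127.96 lb·in
After the belt (70/102): 127.96 × 0.68627 × 0.90 = 79.034 lb·in
After the gear mesh (100/30): 79.034 × 3.3333 × 0.95 = 250.28 lb·in

250 lb·in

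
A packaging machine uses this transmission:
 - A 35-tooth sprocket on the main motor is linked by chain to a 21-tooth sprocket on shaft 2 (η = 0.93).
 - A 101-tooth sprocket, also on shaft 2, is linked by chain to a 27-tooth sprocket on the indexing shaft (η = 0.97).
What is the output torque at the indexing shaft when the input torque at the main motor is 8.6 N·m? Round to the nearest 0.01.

chain 21/35 = 0.6 → τ = 8.6·0.6·0.93 = 4.7988 N·m
chain 27/101 = 0.26733 → τ = 4.7988·0.26733·0.97 = 1.2444 N·m

1.24 N·m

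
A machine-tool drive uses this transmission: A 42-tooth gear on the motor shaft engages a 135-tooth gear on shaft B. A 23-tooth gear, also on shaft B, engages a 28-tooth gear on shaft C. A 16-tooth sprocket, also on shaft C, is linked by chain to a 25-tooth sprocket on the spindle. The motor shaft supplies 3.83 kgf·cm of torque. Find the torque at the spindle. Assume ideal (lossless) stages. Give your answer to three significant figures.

Gear mesh: ratio = 135/42 = 3.2143; torque at shaft B = 3.83 × 3.2143 = 12.311 kgf·cm.
Gear mesh: ratio = 28/23 = 1.2174; torque at shaft C = 12.311 × 1.2174 = 14.987 kgf·cm.
Chain: ratio = 25/16 = 1.5625; torque at the spindle = 14.987 × 1.5625 = 23.417 kgf·cm.

23.4 kgf·cm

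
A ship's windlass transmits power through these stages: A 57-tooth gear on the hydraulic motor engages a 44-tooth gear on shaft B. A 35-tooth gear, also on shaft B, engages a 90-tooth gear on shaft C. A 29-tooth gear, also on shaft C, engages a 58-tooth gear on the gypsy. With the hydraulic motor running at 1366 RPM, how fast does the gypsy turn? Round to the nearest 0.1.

344.1 RPM

the hydraulic motor → shaft B (gear mesh, 44/57): 1366 ÷ 0.77193 = 1769.6 RPM
shaft B → shaft C (gear mesh, 90/35): 1769.6 ÷ 2.5714 = 688.17 RPM
shaft C → the gypsy (gear mesh, 58/29): 688.17 ÷ 2 = 344.09 RPM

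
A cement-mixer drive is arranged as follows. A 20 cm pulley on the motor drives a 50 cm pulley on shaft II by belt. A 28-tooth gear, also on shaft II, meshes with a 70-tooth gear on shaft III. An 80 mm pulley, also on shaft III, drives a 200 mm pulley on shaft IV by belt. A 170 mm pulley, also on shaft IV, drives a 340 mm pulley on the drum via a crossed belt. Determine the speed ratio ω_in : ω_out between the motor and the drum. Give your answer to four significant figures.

Each stage contributes driven/driver: belt 50/20 = 2.5, gear mesh 70/28 = 2.5, belt 200/80 = 2.5, belt 340/170 = 2.
Overall: 2.5 × 2.5 × 2.5 × 2 = 31.25.

31.25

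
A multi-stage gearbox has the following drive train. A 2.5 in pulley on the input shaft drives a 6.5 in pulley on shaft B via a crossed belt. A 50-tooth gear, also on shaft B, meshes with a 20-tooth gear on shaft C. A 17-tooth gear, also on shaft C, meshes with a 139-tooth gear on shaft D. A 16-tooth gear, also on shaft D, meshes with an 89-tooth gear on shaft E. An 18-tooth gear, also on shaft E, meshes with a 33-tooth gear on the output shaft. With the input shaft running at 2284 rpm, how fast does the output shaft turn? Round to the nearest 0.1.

belt 6.5/2.5 = 2.6 → 2284/2.6 = 878.46 rpm
gear mesh 20/50 = 0.4 → 878.46/0.4 = 2196.2 rpm
gear mesh 139/17 = 8.1765 → 2196.2/8.1765 = 268.59 rpm
gear mesh 89/16 = 5.5625 → 268.59/5.5625 = 48.287 rpm
gear mesh 33/18 = 1.8333 → 48.287/1.8333 = 26.338 rpm

26.3 rpm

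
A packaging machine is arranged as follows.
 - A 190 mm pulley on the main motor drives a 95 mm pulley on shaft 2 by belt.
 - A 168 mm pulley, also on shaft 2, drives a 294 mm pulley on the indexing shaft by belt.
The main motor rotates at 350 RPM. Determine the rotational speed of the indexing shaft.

400 RPM

Belt: ratio = 95/190 = 0.5, so shaft 2 turns at 350 / 0.5 = 700 RPM.
Belt: ratio = 294/168 = 1.75, so the indexing shaft turns at 700 / 1.75 = 400 RPM.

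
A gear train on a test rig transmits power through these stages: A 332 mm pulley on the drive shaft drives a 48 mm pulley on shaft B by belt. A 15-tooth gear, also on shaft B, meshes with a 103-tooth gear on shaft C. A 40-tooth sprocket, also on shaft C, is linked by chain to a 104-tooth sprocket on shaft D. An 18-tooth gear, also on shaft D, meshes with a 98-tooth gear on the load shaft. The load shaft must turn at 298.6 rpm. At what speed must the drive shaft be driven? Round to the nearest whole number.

Overall ratio R = 0.14458 × 6.8667 × 2.6 × 5.4444 = 14.053.
Required input speed = output speed × R = 298.6 × 14.053 = 4196.3 rpm.

4196 rpm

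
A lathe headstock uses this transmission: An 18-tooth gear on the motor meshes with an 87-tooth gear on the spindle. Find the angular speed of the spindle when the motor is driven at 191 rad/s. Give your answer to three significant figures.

39.5 rad/s

gear mesh 87/18 = 4.8333 → 191/4.8333 = 39.517 rad/s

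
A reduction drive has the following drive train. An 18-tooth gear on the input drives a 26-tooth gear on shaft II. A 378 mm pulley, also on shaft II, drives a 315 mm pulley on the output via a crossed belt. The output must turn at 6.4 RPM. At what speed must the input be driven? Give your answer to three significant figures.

Overall ratio R = 1.4444 × 0.83333 = 1.2037.
Required input speed = output speed × R = 6.4 × 1.2037 = 7.7037 RPM.

7.70 RPM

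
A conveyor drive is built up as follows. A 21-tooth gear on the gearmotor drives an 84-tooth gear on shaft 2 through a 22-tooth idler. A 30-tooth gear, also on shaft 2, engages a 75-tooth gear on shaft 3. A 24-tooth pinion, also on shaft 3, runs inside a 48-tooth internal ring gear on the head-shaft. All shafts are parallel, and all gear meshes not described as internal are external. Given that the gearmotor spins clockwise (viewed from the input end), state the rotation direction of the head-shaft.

counterclockwise

the gearmotor → shaft 2: driver → idler → driven is 2 external meshes, 2 reversals → CW.
shaft 2 → shaft 3: external mesh, 1 reversal → CCW.
shaft 3 → the head-shaft: internal mesh, same direction → CCW.
3 reversals in total — an odd number — so the head-shaft turns opposite to the gearmotor.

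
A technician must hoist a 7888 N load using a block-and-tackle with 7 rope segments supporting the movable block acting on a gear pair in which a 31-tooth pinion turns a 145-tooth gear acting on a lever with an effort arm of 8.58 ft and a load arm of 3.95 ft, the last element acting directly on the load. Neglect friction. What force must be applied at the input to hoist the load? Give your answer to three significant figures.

Block-and-tackle MA = number of supporting rope parts = 7.
Gear pair MA = 145/31 = 4.6774.
Lever MA = effort arm / load arm = 8.58/3.95 = 2.1722.
Combined ideal MA = 7 × 4.6774 × 2.1722 = 71.12.
Effort = load / MA = 7888 / 71.12 = 110.91 N.

111 N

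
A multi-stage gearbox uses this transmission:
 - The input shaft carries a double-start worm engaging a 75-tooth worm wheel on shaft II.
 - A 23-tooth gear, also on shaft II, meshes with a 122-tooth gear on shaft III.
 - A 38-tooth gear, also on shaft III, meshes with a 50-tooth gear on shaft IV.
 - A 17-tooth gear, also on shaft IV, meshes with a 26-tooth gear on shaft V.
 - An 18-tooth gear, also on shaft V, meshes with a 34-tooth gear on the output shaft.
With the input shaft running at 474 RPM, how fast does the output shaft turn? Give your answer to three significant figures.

0.627 RPM

worm 75/2 = 37.5 → 474/37.5 = 12.64 RPM
gear mesh 122/23 = 5.3043 → 12.64/5.3043 = 2.383 RPM
gear mesh 50/38 = 1.3158 → 2.383/1.3158 = 1.811 RPM
gear mesh 26/17 = 1.5294 → 1.811/1.5294 = 1.1841 RPM
gear mesh 34/18 = 1.8889 → 1.1841/1.8889 = 0.6269 RPM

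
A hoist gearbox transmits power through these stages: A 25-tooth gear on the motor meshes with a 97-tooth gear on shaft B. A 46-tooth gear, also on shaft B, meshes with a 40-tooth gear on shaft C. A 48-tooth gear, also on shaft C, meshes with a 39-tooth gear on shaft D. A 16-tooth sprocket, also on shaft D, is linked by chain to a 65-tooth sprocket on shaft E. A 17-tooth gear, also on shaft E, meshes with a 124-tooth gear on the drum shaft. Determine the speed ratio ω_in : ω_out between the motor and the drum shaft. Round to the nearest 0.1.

Each stage contributes driven/driver: gear mesh 97/25 = 3.88, gear mesh 40/46 = 0.86957, gear mesh 39/48 = 0.8125, chain 65/16 = 4.0625, gear mesh 124/17 = 7.2941.
Overall: 3.88 × 0.86957 × 0.8125 × 4.0625 × 7.2941 = 81.231.

81.2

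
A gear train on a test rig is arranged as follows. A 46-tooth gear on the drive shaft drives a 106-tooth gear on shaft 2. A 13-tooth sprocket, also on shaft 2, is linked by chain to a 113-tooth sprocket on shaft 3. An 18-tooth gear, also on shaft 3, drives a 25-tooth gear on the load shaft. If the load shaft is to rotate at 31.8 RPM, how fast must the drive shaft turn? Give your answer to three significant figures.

885 RPM

Overall ratio R = 2.3043 × 8.6923 × 1.3889 = 27.82.
Required input speed = output speed × R = 31.8 × 27.82 = 884.66 RPM.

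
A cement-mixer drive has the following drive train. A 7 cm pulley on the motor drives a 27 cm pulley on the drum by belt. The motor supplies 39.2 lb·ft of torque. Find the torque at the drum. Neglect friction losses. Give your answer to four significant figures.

After the belt (27/7): 39.2 × 3.8571 = 151.2 lb·ft

151.2 lb·ft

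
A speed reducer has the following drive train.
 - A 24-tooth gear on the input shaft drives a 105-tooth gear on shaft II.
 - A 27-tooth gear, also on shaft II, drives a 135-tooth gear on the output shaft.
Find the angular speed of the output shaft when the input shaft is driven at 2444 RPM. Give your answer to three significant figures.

the input shaft → shaft II (gear mesh, 105/24): 2444 ÷ 4.375 = 558.63 RPM
shaft II → the output shaft (gear mesh, 135/27): 558.63 ÷ 5 = 111.73 RPM

112 RPM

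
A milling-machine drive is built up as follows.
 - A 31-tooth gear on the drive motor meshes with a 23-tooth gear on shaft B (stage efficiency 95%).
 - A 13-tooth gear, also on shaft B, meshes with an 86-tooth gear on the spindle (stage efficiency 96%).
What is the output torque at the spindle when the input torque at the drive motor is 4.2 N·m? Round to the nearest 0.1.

18.8 N·m

Gear mesh: ratio = 23/31 = 0.74194; torque at shaft B = 4.2 × 0.74194 × 0.95 = 2.9603 N·m.
Gear mesh: ratio = 86/13 = 6.6154; torque at the spindle = 2.9603 × 6.6154 × 0.96 = 18.8 N·m.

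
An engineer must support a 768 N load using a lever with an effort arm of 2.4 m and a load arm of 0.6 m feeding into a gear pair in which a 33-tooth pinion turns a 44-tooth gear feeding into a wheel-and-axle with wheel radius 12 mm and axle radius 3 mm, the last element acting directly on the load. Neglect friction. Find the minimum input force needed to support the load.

Lever MA = effort arm / load arm = 2.4/0.6 = 4.
Gear pair MA = 44/33 = 1.3333.
Wheel-and-axle MA = R/r = 12/3 = 4.
Combined ideal MA = 4 × 1.3333 × 4 = 21.333.
Effort = load / MA = 768 / 21.333 = 36 N.

36 N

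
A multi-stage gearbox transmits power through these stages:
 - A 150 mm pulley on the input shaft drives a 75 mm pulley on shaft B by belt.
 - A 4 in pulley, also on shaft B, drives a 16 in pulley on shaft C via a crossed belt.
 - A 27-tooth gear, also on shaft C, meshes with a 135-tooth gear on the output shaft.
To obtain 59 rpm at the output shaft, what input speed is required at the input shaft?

590 rpm

Overall ratio R = 0.5 × 4 × 5 = 10.
Required input speed = output speed × R = 59 × 10 = 590 rpm.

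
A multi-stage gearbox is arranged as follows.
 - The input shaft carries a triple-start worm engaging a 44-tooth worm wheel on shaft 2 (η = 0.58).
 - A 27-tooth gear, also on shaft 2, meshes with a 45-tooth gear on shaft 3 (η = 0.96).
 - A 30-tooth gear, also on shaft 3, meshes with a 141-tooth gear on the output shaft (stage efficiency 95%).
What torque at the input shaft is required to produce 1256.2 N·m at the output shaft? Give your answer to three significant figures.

20.7 N·m

Overall ratio R = 14.667 × 1.6667 × 4.7 = 114.89; overall efficiency η = 0.58 × 0.96 × 0.95 = 0.5290.
Input torque = output torque / (R × η) = 1256.2 / (114.89 × 0.5290) = 20.671 N·m.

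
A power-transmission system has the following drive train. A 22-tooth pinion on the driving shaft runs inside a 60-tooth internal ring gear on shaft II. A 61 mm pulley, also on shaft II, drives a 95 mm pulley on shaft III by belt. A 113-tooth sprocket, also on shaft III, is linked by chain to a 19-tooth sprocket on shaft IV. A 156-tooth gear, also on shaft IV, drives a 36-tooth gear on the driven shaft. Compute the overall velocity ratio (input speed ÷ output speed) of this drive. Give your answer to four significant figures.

Each stage contributes driven/driver: internal gear 60/22 = 2.7273, belt 95/61 = 1.5574, chain 19/113 = 0.16814, gear mesh 36/156 = 0.23077.
Overall: 2.7273 × 1.5574 × 0.16814 × 0.23077 = 0.16481.

0.1648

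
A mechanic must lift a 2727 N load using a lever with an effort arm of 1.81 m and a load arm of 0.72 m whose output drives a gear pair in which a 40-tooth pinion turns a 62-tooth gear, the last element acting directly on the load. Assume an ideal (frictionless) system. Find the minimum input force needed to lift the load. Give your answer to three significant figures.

Lever MA = effort arm / load arm = 1.81/0.72 = 2.5139.
Gear pair MA = 62/40 = 1.55.
Combined ideal MA = 2.5139 × 1.55 = 3.8965.
Effort = load / MA = 2727 / 3.8965 = 699.85 N.

700 N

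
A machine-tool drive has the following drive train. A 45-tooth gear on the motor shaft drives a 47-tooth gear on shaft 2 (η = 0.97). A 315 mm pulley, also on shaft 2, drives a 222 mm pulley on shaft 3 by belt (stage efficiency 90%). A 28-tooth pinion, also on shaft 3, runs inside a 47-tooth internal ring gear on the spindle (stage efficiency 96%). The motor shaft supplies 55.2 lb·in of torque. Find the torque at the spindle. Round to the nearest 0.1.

57.2 lb·in

gear mesh 47/45 = 1.0444 → τ = 55.2·1.0444·0.97 = 55.924 lb·in
belt 222/315 = 0.70476 → τ = 55.924·0.70476·0.90 = 35.472 lb·in
internal gear 47/28 = 1.6786 → τ = 35.472·1.6786·0.96 = 57.16 lb·in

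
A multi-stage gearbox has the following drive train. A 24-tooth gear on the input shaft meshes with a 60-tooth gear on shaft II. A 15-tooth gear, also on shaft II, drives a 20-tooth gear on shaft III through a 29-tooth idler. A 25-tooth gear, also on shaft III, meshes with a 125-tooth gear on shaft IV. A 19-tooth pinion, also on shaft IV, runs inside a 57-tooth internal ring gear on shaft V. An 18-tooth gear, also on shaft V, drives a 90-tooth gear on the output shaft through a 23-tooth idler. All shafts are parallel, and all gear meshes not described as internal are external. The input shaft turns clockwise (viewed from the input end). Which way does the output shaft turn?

clockwise

the input shaft → shaft II: external mesh, 1 reversal → CCW.
shaft II → shaft III: driver → idler → driven is 2 external meshes, 2 reversals → CCW.
shaft III → shaft IV: external mesh, 1 reversal → CW.
shaft IV → shaft V: internal mesh, same direction → CW.
shaft V → the output shaft: driver → idler → driven is 2 external meshes, 2 reversals → CW.
6 reversals in total — an even number — so the output shaft turns the same way as the input shaft.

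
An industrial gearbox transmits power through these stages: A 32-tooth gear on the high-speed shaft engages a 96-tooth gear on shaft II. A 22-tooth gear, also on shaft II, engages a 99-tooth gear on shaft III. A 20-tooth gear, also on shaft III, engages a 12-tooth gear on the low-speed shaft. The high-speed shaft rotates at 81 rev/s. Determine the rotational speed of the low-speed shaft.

gear mesh 96/32 = 3 → 81/3 = 27 rev/s
gear mesh 99/22 = 4.5 → 27/4.5 = 6 rev/s
gear mesh 12/20 = 0.6 → 6/0.6 = 10 rev/s

10 rev/s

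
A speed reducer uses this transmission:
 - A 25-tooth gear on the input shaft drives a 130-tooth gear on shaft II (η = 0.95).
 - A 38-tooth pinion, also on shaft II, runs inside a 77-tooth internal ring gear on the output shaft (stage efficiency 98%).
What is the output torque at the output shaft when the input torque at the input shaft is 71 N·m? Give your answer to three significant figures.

Gear mesh: ratio = 130/25 = 5.2; torque at shaft II = 71 × 5.2 × 0.95 = 350.74 N·m.
Internal gear: ratio = 77/38 = 2.0263; torque at the output shaft = 350.74 × 2.0263 × 0.98 = 696.5 N·m.

696 N·m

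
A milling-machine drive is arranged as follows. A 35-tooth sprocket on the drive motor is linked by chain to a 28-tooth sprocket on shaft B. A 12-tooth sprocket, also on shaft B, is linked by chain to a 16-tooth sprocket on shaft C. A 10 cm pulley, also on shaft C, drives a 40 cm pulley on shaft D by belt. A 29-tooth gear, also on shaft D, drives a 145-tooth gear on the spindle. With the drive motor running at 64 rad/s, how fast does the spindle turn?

Chain: ratio = 28/35 = 0.8, so shaft B turns at 64 / 0.8 = 80 rad/s.
Chain: ratio = 16/12 = 1.3333, so shaft C turns at 80 / 1.3333 = 60 rad/s.
Belt: ratio = 40/10 = 4, so shaft D turns at 60 / 4 = 15 rad/s.
Gear mesh: ratio = 145/29 = 5, so the spindle turns at 15 / 5 = 3 rad/s.

3 rad/s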